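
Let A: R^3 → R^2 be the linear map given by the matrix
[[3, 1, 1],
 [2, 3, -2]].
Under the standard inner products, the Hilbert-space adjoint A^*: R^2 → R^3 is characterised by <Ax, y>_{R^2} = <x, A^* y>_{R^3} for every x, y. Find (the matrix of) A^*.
A^* = A^T =
[[3, 2],
 [1, 3],
 [1, -2]]

For real matrices with standard dot products, the defining identity <Ax, y> = <x, A^* y> gives (Ax)^T y = x^T (A^*) y, i.e. x^T A^T y = x^T (A^*) y. Since this holds for all x, y, we must have A^* = A^T. Therefore
A^* =
[[3, 2],
 [1, 3],
 [1, -2]].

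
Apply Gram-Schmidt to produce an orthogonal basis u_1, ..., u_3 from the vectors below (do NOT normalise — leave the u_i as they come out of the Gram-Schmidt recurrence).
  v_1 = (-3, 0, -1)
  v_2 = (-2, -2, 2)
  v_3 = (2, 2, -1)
Orthogonal basis:
  u_1 = (-3, 0, -1)
  u_2 = (-4/5, -2, 12/5)
  u_3 = (-3/26, 6/13, 9/26)

Apply the Gram-Schmidt recurrence
  u_1 = v_1
  u_i = v_i − Σ_{j<i} ((v_i · u_j) / (u_j · u_j)) · u_j.

Step by step this gives:
  u_1 = (-3, 0, -1)
  u_2 = (-4/5, -2, 12/5)
  u_3 = (-3/26, 6/13, 9/26)

Orthogonality check:
  u_2 · u_1 = 0 (should be 0)
  u_3 · u_1 = 0 (should be 0)
  u_3 · u_2 = 0 (should be 0)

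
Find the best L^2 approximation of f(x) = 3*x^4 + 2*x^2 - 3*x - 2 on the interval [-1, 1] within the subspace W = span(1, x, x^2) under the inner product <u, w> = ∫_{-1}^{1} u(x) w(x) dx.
g(x) = 32*x^2/7 - 3*x - 79/35

The best approximation g ∈ W is the orthogonal projection of f onto W. Writing g = a_0 + a_1 x + a_2 x^2, the coefficients solve the normal equations G · a = b where
  G_{ij} = <φ_i, φ_j> and b_i = <f, φ_i>, with φ_0 = 1, φ_1 = x, φ_2 = x^2.
G =
  [2, 0, 2/3]
  [0, 2/3, 0]
  [2/3, 0, 2/5],
b = (-22/15, -2, 34/105).
Solving gives a_0 = -79/35, a_1 = -3, a_2 = 32/7, so
  g(x) = 32*x^2/7 - 3*x - 79/35.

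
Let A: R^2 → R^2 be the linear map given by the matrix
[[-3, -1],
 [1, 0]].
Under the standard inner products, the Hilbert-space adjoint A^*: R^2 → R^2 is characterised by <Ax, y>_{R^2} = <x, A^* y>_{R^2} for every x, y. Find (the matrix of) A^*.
A^* = A^T =
[[-3, 1],
 [-1, 0]]

For real matrices with standard dot products, the defining identity <Ax, y> = <x, A^* y> gives (Ax)^T y = x^T (A^*) y, i.e. x^T A^T y = x^T (A^*) y. Since this holds for all x, y, we must have A^* = A^T. Therefore
A^* =
[[-3, 1],
 [-1, 0]].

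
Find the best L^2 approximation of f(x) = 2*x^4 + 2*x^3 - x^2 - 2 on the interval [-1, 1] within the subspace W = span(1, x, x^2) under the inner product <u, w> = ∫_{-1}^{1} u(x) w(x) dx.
g(x) = 5*x^2/7 + 6*x/5 - 76/35

The best approximation g ∈ W is the orthogonal projection of f onto W. Writing g = a_0 + a_1 x + a_2 x^2, the coefficients solve the normal equations G · a = b where
  G_{ij} = <φ_i, φ_j> and b_i = <f, φ_i>, with φ_0 = 1, φ_1 = x, φ_2 = x^2.
G =
  [2, 0, 2/3]
  [0, 2/3, 0]
  [2/3, 0, 2/5],
b = (-58/15, 4/5, -122/105).
Solving gives a_0 = -76/35, a_1 = 6/5, a_2 = 5/7, so
  g(x) = 5*x^2/7 + 6*x/5 - 76/35.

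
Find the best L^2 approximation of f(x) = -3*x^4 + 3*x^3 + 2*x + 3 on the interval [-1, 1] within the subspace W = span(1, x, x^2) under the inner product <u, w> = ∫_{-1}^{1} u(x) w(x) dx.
g(x) = -18*x^2/7 + 19*x/5 + 114/35

The best approximation g ∈ W is the orthogonal projection of f onto W. Writing g = a_0 + a_1 x + a_2 x^2, the coefficients solve the normal equations G · a = b where
  G_{ij} = <φ_i, φ_j> and b_i = <f, φ_i>, with φ_0 = 1, φ_1 = x, φ_2 = x^2.
G =
  [2, 0, 2/3]
  [0, 2/3, 0]
  [2/3, 0, 2/5],
b = (24/5, 38/15, 8/7).
Solving gives a_0 = 114/35, a_1 = 19/5, a_2 = -18/7, so
  g(x) = -18*x^2/7 + 19*x/5 + 114/35.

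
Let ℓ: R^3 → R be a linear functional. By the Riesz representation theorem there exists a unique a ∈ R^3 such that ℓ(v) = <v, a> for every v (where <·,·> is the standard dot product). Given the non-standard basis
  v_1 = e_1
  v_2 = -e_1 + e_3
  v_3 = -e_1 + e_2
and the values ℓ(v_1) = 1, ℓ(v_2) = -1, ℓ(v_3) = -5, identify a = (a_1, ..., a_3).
a = (1, -4, 0)

Write a = (a_1, ..., a_3) in the standard basis. For each basis vector v_i, ℓ(v_i) = <v_i, a> is a linear equation in the a_j's. Collect the n equations into a matrix system V a = ℓ, where row i of V is v_i (expressed in the standard basis). Since V is invertible (lower-triangular with 1s on the diagonal, up to permutation), solve by back-substitution:
  V =
[[1, 0, 0],
 [-1, 0, 1],
 [-1, 1, 0]]
  V a = (1, -1, -5)
Solving gives a = (1, -4, 0).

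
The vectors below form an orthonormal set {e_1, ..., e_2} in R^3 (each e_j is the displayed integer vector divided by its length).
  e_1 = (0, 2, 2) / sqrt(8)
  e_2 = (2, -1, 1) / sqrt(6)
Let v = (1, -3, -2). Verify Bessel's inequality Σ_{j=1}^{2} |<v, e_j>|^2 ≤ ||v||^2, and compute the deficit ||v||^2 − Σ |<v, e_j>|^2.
Σ |<v, e_j>|^2 = 14; ||v||^2 = 14; deficit = 0

Write each e_j = u_j / sqrt(<u_j, u_j>) where u_j is the displayed integer vector. Then <v, e_j> = <v, u_j> / sqrt(<u_j, u_j>), so |<v, e_j>|^2 = <v, u_j>^2 / <u_j, u_j>.
Coefficients: <v, e_1> = -10/sqrt(8), <v, e_2> = 3/sqrt(6).
Square and sum: Σ |<v, e_j>|^2 = 14.
Compute ||v||^2 = v·v = 14.
Deficit = 14 − 14 = 0 ≥ 0, confirming Bessel's inequality. (The deficit equals ||v − Σ <v,e_j> e_j||^2, the squared distance from v to span{e_j}.)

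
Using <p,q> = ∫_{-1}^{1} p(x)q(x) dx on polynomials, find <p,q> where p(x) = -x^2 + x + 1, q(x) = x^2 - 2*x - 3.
<p,q> = -76/15

Expand the product: p(x)·q(x) = -x^4 + 3*x^3 + 2*x^2 - 5*x - 3.
∫_{-1}^{1} of each monomial x^k gives [2/(k+1) if k even, 0 if k odd]. Integrating term-by-term (or equivalently evaluating the antiderivative F(x) = -x^5/5 + 3*x^4/4 + 2*x^3/3 - 5*x^2/2 - 3*x at the endpoints):
  F(1) − F(−1) = -257/60 − (47/60) = -76/15.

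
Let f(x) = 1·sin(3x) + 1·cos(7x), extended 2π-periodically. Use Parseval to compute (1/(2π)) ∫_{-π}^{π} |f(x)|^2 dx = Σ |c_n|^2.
Σ |c_n|^2 = 1

Expand |f|^2 and use orthogonality of {sin(nx), cos(mx)} on [-π, π]:
  ∫_{-π}^{π} sin(nx)^2 dx = π, ∫ cos(mx)^2 dx = π, and cross terms integrate to 0.
So ∫_{-π}^{π} f(x)^2 dx = 1^2 · π + 1^2 · π = (1 + 1)π.
Divide by 2π: (1 + 1)/2 = 1.
By Parseval, this equals Σ |c_n|^2.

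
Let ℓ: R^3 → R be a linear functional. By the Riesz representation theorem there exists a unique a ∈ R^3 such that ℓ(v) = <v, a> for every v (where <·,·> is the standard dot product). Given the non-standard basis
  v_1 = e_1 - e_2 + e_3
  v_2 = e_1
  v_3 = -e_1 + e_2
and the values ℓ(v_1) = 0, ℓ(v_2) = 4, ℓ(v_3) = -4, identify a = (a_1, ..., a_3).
a = (4, 0, -4)

Write a = (a_1, ..., a_3) in the standard basis. For each basis vector v_i, ℓ(v_i) = <v_i, a> is a linear equation in the a_j's. Collect the n equations into a matrix system V a = ℓ, where row i of V is v_i (expressed in the standard basis). Since V is invertible (lower-triangular with 1s on the diagonal, up to permutation), solve by back-substitution:
  V =
[[1, -1, 1],
 [1, 0, 0],
 [-1, 1, 0]]
  V a = (0, 4, -4)
Solving gives a = (4, 0, -4).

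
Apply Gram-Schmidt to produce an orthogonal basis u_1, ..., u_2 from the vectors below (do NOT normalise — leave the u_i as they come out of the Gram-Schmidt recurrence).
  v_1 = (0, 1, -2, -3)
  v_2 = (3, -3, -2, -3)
Orthogonal basis:
  u_1 = (0, 1, -2, -3)
  u_2 = (3, -26/7, -4/7, -6/7)

Apply the Gram-Schmidt recurrence
  u_1 = v_1
  u_i = v_i − Σ_{j<i} ((v_i · u_j) / (u_j · u_j)) · u_j.

Step by step this gives:
  u_1 = (0, 1, -2, -3)
  u_2 = (3, -26/7, -4/7, -6/7)

Orthogonality check:
  u_2 · u_1 = 0 (should be 0)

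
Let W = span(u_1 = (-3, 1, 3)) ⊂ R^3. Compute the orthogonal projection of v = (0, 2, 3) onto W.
proj_W(v) = (-33/19, 11/19, 33/19)

Set up U = [u_1 | ... | u_1] ∈ R^(3×1). The projector onto W = col(U) is P = U (U^T U)^(-1) U^T.
Compute U^T U =
  [19],
and U^T v = (11).
Solve U^T U · c = U^T v for the coefficients: c = (11/19). The projection is proj_W(v) = U c.
Check: (v - proj_W(v)) · u_1 = 0  (should be 0).
Result: proj_W(v) = (-33/19, 11/19, 33/19).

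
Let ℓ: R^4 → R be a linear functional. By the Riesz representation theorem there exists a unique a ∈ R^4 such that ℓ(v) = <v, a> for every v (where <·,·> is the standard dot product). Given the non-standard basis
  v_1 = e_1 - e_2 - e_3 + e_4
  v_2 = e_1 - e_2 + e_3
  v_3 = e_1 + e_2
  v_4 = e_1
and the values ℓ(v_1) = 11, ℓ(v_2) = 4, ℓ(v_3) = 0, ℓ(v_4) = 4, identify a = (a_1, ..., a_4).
a = (4, -4, -4, -1)

Write a = (a_1, ..., a_4) in the standard basis. For each basis vector v_i, ℓ(v_i) = <v_i, a> is a linear equation in the a_j's. Collect the n equations into a matrix system V a = ℓ, where row i of V is v_i (expressed in the standard basis). Since V is invertible (lower-triangular with 1s on the diagonal, up to permutation), solve by back-substitution:
  V =
[[1, -1, -1, 1],
 [1, -1, 1, 0],
 [1, 1, 0, 0],
 [1, 0, 0, 0]]
  V a = (11, 4, 0, 4)
Solving gives a = (4, -4, -4, -1).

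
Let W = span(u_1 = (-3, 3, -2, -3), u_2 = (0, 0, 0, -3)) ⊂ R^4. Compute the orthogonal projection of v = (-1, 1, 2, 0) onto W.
proj_W(v) = (-3/11, 3/11, -2/11, 0)

Set up U = [u_1 | ... | u_2] ∈ R^(4×2). The projector onto W = col(U) is P = U (U^T U)^(-1) U^T.
Compute U^T U =
  [31, 9]
  [9, 9],
and U^T v = (2, 0).
Solve U^T U · c = U^T v for the coefficients: c = (1/11, -1/11). The projection is proj_W(v) = U c.
Check: (v - proj_W(v)) · u_1 = 0  (should be 0).
Check: (v - proj_W(v)) · u_2 = 0  (should be 0).
Result: proj_W(v) = (-3/11, 3/11, -2/11, 0).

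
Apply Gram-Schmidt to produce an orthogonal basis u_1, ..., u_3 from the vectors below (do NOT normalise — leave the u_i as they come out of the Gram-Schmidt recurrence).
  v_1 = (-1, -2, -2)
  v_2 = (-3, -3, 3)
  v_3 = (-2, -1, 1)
Orthogonal basis:
  u_1 = (-1, -2, -2)
  u_2 = (-8/3, -7/3, 11/3)
  u_3 = (-8/13, 6/13, -2/13)

Apply the Gram-Schmidt recurrence
  u_1 = v_1
  u_i = v_i − Σ_{j<i} ((v_i · u_j) / (u_j · u_j)) · u_j.

Step by step this gives:
  u_1 = (-1, -2, -2)
  u_2 = (-8/3, -7/3, 11/3)
  u_3 = (-8/13, 6/13, -2/13)

Orthogonality check:
  u_2 · u_1 = 0 (should be 0)
  u_3 · u_1 = 0 (should be 0)
  u_3 · u_2 = 0 (should be 0)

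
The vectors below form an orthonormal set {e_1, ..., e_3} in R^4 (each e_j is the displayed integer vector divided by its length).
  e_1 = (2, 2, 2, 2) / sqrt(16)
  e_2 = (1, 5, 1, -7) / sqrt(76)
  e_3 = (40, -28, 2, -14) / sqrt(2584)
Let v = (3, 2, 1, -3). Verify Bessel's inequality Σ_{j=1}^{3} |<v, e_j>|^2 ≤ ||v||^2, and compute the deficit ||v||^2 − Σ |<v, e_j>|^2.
Σ |<v, e_j>|^2 = 389/17; ||v||^2 = 23; deficit = 2/17

Write each e_j = u_j / sqrt(<u_j, u_j>) where u_j is the displayed integer vector. Then <v, e_j> = <v, u_j> / sqrt(<u_j, u_j>), so |<v, e_j>|^2 = <v, u_j>^2 / <u_j, u_j>.
Coefficients: <v, e_1> = 6/sqrt(16), <v, e_2> = 35/sqrt(76), <v, e_3> = 108/sqrt(2584).
Square and sum: Σ |<v, e_j>|^2 = 389/17.
Compute ||v||^2 = v·v = 23.
Deficit = 23 − 389/17 = 2/17 ≥ 0, confirming Bessel's inequality. (The deficit equals ||v − Σ <v,e_j> e_j||^2, the squared distance from v to span{e_j}.)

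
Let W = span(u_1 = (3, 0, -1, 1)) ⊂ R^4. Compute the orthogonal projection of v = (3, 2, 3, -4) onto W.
proj_W(v) = (6/11, 0, -2/11, 2/11)

Set up U = [u_1 | ... | u_1] ∈ R^(4×1). The projector onto W = col(U) is P = U (U^T U)^(-1) U^T.
Compute U^T U =
  [11],
and U^T v = (2).
Solve U^T U · c = U^T v for the coefficients: c = (2/11). The projection is proj_W(v) = U c.
Check: (v - proj_W(v)) · u_1 = 0  (should be 0).
Result: proj_W(v) = (6/11, 0, -2/11, 2/11).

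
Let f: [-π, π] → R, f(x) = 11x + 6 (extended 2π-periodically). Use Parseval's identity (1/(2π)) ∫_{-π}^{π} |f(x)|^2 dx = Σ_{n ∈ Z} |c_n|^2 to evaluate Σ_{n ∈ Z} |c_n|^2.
Σ |c_n|^2 = 121π^2/3 + 36

Expand and integrate term by term over [-π, π]:
  ∫ (11x)^2 dx = 121·(2π^3/3); ∫ 2·11·(6)·x dx = 0 (odd integrand); ∫ 6^2 dx = 36·2π.
So (1/(2π)) ∫_{-π}^{π} (11x + 6)^2 dx = 121π^2/3 + 36 = 121π^2/3 + 36.
Parseval ⇒ Σ |c_n|^2 = 121π^2/3 + 36.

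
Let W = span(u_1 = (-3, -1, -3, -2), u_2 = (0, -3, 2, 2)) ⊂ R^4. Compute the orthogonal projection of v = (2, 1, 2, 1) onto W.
proj_W(v) = (39/19, 1, 35/19, 22/19)

Set up U = [u_1 | ... | u_2] ∈ R^(4×2). The projector onto W = col(U) is P = U (U^T U)^(-1) U^T.
Compute U^T U =
  [23, -7]
  [-7, 17],
and U^T v = (-15, 3).
Solve U^T U · c = U^T v for the coefficients: c = (-13/19, -2/19). The projection is proj_W(v) = U c.
Check: (v - proj_W(v)) · u_1 = 0  (should be 0).
Check: (v - proj_W(v)) · u_2 = 0  (should be 0).
Result: proj_W(v) = (39/19, 1, 35/19, 22/19).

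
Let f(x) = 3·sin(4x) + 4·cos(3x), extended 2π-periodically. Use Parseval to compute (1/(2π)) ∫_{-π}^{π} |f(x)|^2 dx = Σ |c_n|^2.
Σ |c_n|^2 = 25/2

Expand |f|^2 and use orthogonality of {sin(nx), cos(mx)} on [-π, π]:
  ∫_{-π}^{π} sin(nx)^2 dx = π, ∫ cos(mx)^2 dx = π, and cross terms integrate to 0.
So ∫_{-π}^{π} f(x)^2 dx = 3^2 · π + 4^2 · π = (9 + 16)π.
Divide by 2π: (9 + 16)/2 = 25/2.
By Parseval, this equals Σ |c_n|^2.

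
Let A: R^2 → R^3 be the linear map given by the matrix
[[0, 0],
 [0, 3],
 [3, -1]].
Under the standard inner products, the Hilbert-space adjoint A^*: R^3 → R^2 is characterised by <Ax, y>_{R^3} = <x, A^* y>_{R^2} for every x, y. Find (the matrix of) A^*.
A^* = A^T =
[[0, 0, 3],
 [0, 3, -1]]

For real matrices with standard dot products, the defining identity <Ax, y> = <x, A^* y> gives (Ax)^T y = x^T (A^*) y, i.e. x^T A^T y = x^T (A^*) y. Since this holds for all x, y, we must have A^* = A^T. Therefore
A^* =
[[0, 0, 3],
 [0, 3, -1]].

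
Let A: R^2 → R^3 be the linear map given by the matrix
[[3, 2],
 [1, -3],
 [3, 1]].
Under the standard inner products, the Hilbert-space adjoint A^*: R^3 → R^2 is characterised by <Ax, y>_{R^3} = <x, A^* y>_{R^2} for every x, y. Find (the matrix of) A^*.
A^* = A^T =
[[3, 1, 3],
 [2, -3, 1]]

For real matrices with standard dot products, the defining identity <Ax, y> = <x, A^* y> gives (Ax)^T y = x^T (A^*) y, i.e. x^T A^T y = x^T (A^*) y. Since this holds for all x, y, we must have A^* = A^T. Therefore
A^* =
[[3, 1, 3],
 [2, -3, 1]].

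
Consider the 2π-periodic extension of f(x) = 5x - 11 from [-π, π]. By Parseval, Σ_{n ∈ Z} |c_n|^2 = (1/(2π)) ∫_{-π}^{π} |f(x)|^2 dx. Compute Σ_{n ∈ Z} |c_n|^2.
Σ |c_n|^2 = 25π^2/3 + 121

Expand and integrate term by term over [-π, π]:
  ∫ (5x)^2 dx = 25·(2π^3/3); ∫ 2·5·(-11)·x dx = 0 (odd integrand); ∫ (-11)^2 dx = 121·2π.
So (1/(2π)) ∫_{-π}^{π} (5x - 11)^2 dx = 25π^2/3 + 121 = 25π^2/3 + 121.
Parseval ⇒ Σ |c_n|^2 = 25π^2/3 + 121.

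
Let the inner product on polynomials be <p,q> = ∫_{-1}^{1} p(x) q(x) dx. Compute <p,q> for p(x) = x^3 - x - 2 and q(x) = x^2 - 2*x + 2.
<p,q> = -44/5

Expand the product: p(x)·q(x) = x^5 - 2*x^4 + x^3 + 2*x - 4.
∫_{-1}^{1} of each monomial x^k gives [2/(k+1) if k even, 0 if k odd]. Integrating term-by-term (or equivalently evaluating the antiderivative F(x) = x^6/6 - 2*x^5/5 + x^4/4 + x^2 - 4*x at the endpoints):
  F(1) − F(−1) = -179/60 − (349/60) = -44/5.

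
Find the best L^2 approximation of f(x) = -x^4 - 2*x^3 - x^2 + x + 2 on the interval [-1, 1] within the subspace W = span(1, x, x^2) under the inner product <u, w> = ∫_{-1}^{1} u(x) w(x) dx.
g(x) = -13*x^2/7 - x/5 + 73/35

The best approximation g ∈ W is the orthogonal projection of f onto W. Writing g = a_0 + a_1 x + a_2 x^2, the coefficients solve the normal equations G · a = b where
  G_{ij} = <φ_i, φ_j> and b_i = <f, φ_i>, with φ_0 = 1, φ_1 = x, φ_2 = x^2.
G =
  [2, 0, 2/3]
  [0, 2/3, 0]
  [2/3, 0, 2/5],
b = (44/15, -2/15, 68/105).
Solving gives a_0 = 73/35, a_1 = -1/5, a_2 = -13/7, so
  g(x) = -13*x^2/7 - x/5 + 73/35.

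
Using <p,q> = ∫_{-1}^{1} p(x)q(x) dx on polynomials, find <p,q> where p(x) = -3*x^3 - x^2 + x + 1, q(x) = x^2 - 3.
<p,q> = -56/15

Expand the product: p(x)·q(x) = -3*x^5 - x^4 + 10*x^3 + 4*x^2 - 3*x - 3.
∫_{-1}^{1} of each monomial x^k gives [2/(k+1) if k even, 0 if k odd]. Integrating term-by-term (or equivalently evaluating the antiderivative F(x) = -x^6/2 - x^5/5 + 5*x^4/2 + 4*x^3/3 - 3*x^2/2 - 3*x at the endpoints):
  F(1) − F(−1) = -41/30 − (71/30) = -56/15.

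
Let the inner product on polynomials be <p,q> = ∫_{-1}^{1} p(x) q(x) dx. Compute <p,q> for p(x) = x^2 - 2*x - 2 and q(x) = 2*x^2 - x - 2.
<p,q> = 92/15

Expand the product: p(x)·q(x) = 2*x^4 - 5*x^3 - 4*x^2 + 6*x + 4.
∫_{-1}^{1} of each monomial x^k gives [2/(k+1) if k even, 0 if k odd]. Integrating term-by-term (or equivalently evaluating the antiderivative F(x) = 2*x^5/5 - 5*x^4/4 - 4*x^3/3 + 3*x^2 + 4*x at the endpoints):
  F(1) − F(−1) = 289/60 − (-79/60) = 92/15.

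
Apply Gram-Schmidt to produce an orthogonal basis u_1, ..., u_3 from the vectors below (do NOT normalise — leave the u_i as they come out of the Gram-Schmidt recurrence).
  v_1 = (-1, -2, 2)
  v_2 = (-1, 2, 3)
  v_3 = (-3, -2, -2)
Orthogonal basis:
  u_1 = (-1, -2, 2)
  u_2 = (-2/3, 8/3, 7/3)
  u_3 = (-40/13, 4/13, -16/13)

Apply the Gram-Schmidt recurrence
  u_1 = v_1
  u_i = v_i − Σ_{j<i} ((v_i · u_j) / (u_j · u_j)) · u_j.

Step by step this gives:
  u_1 = (-1, -2, 2)
  u_2 = (-2/3, 8/3, 7/3)
  u_3 = (-40/13, 4/13, -16/13)

Orthogonality check:
  u_2 · u_1 = 0 (should be 0)
  u_3 · u_1 = 0 (should be 0)
  u_3 · u_2 = 0 (should be 0)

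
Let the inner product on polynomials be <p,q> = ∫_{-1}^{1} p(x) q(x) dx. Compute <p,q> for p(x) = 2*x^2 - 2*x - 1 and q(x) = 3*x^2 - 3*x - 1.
<p,q> = 76/15

Expand the product: p(x)·q(x) = 6*x^4 - 12*x^3 + x^2 + 5*x + 1.
∫_{-1}^{1} of each monomial x^k gives [2/(k+1) if k even, 0 if k odd]. Integrating term-by-term (or equivalently evaluating the antiderivative F(x) = 6*x^5/5 - 3*x^4 + x^3/3 + 5*x^2/2 + x at the endpoints):
  F(1) − F(−1) = 61/30 − (-91/30) = 76/15.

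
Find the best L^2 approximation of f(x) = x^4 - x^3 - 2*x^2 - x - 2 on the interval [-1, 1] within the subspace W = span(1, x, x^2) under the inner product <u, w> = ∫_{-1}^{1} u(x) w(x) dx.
g(x) = -8*x^2/7 - 8*x/5 - 73/35

The best approximation g ∈ W is the orthogonal projection of f onto W. Writing g = a_0 + a_1 x + a_2 x^2, the coefficients solve the normal equations G · a = b where
  G_{ij} = <φ_i, φ_j> and b_i = <f, φ_i>, with φ_0 = 1, φ_1 = x, φ_2 = x^2.
G =
  [2, 0, 2/3]
  [0, 2/3, 0]
  [2/3, 0, 2/5],
b = (-74/15, -16/15, -194/105).
Solving gives a_0 = -73/35, a_1 = -8/5, a_2 = -8/7, so
  g(x) = -8*x^2/7 - 8*x/5 - 73/35.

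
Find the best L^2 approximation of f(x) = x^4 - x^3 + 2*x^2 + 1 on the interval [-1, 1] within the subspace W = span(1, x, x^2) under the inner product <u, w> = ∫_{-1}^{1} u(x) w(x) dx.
g(x) = 20*x^2/7 - 3*x/5 + 32/35

The best approximation g ∈ W is the orthogonal projection of f onto W. Writing g = a_0 + a_1 x + a_2 x^2, the coefficients solve the normal equations G · a = b where
  G_{ij} = <φ_i, φ_j> and b_i = <f, φ_i>, with φ_0 = 1, φ_1 = x, φ_2 = x^2.
G =
  [2, 0, 2/3]
  [0, 2/3, 0]
  [2/3, 0, 2/5],
b = (56/15, -2/5, 184/105).
Solving gives a_0 = 32/35, a_1 = -3/5, a_2 = 20/7, so
  g(x) = 20*x^2/7 - 3*x/5 + 32/35.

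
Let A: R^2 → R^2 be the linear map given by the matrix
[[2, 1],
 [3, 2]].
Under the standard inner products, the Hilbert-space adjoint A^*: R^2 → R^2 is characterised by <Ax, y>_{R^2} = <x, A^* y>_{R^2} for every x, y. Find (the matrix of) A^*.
A^* = A^T =
[[2, 3],
 [1, 2]]

For real matrices with standard dot products, the defining identity <Ax, y> = <x, A^* y> gives (Ax)^T y = x^T (A^*) y, i.e. x^T A^T y = x^T (A^*) y. Since this holds for all x, y, we must have A^* = A^T. Therefore
A^* =
[[2, 3],
 [1, 2]].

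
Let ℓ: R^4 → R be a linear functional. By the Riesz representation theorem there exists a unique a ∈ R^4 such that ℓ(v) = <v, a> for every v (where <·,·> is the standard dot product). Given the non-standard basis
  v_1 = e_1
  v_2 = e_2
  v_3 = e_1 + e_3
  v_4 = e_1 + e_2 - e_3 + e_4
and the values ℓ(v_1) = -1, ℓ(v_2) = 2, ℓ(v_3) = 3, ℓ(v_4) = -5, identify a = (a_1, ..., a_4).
a = (-1, 2, 4, -2)

Write a = (a_1, ..., a_4) in the standard basis. For each basis vector v_i, ℓ(v_i) = <v_i, a> is a linear equation in the a_j's. Collect the n equations into a matrix system V a = ℓ, where row i of V is v_i (expressed in the standard basis). Since V is invertible (lower-triangular with 1s on the diagonal, up to permutation), solve by back-substitution:
  V =
[[1, 0, 0, 0],
 [0, 1, 0, 0],
 [1, 0, 1, 0],
 [1, 1, -1, 1]]
  V a = (-1, 2, 3, -5)
Solving gives a = (-1, 2, 4, -2).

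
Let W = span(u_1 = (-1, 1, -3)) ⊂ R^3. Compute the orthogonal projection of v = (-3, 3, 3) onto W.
proj_W(v) = (3/11, -3/11, 9/11)

Set up U = [u_1 | ... | u_1] ∈ R^(3×1). The projector onto W = col(U) is P = U (U^T U)^(-1) U^T.
Compute U^T U =
  [11],
and U^T v = (-3).
Solve U^T U · c = U^T v for the coefficients: c = (-3/11). The projection is proj_W(v) = U c.
Check: (v - proj_W(v)) · u_1 = 0  (should be 0).
Result: proj_W(v) = (3/11, -3/11, 9/11).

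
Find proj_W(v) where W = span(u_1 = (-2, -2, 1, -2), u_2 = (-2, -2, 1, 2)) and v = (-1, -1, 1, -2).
proj_W(v) = (-10/9, -10/9, 5/9, -2)

Set up U = [u_1 | ... | u_2] ∈ R^(4×2). The projector onto W = col(U) is P = U (U^T U)^(-1) U^T.
Compute U^T U =
  [13, 5]
  [5, 13],
and U^T v = (9, 1).
Solve U^T U · c = U^T v for the coefficients: c = (7/9, -2/9). The projection is proj_W(v) = U c.
Check: (v - proj_W(v)) · u_1 = 0  (should be 0).
Check: (v - proj_W(v)) · u_2 = 0  (should be 0).
Result: proj_W(v) = (-10/9, -10/9, 5/9, -2).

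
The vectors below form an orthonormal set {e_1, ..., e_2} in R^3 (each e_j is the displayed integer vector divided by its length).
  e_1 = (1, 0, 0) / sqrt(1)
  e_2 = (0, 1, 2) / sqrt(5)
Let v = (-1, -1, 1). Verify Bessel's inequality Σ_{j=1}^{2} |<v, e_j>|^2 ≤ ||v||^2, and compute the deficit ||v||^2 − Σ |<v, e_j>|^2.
Σ |<v, e_j>|^2 = 6/5; ||v||^2 = 3; deficit = 9/5

Write each e_j = u_j / sqrt(<u_j, u_j>) where u_j is the displayed integer vector. Then <v, e_j> = <v, u_j> / sqrt(<u_j, u_j>), so |<v, e_j>|^2 = <v, u_j>^2 / <u_j, u_j>.
Coefficients: <v, e_1> = -1/sqrt(1), <v, e_2> = 1/sqrt(5).
Square and sum: Σ |<v, e_j>|^2 = 6/5.
Compute ||v||^2 = v·v = 3.
Deficit = 3 − 6/5 = 9/5 ≥ 0, confirming Bessel's inequality. (The deficit equals ||v − Σ <v,e_j> e_j||^2, the squared distance from v to span{e_j}.)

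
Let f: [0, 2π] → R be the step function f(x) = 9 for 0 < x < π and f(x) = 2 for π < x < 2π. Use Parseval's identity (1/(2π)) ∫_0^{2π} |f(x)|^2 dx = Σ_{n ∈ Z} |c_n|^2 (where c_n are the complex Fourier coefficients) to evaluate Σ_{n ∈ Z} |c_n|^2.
Σ |c_n|^2 = 85/2

Parseval equates the L^2 energy of f (normalised by 1/(2π)) with the ℓ^2 sum of its Fourier coefficients: (1/(2π)) ∫_0^{2π} |f|^2 = Σ |c_n|^2.
Compute the left side: (1/(2π)) [∫_0^π 9^2 dx + ∫_π^{2π} 2^2 dx] = (1/(2π)) · (81π + 4π) = (81 + 4)/2 = 85/2.
So Σ_{n ∈ Z} |c_n|^2 = 85/2.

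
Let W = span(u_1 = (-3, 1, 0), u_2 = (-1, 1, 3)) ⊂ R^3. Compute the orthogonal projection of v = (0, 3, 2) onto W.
proj_W(v) = (-69/94, 75/94, 117/47)

Set up U = [u_1 | ... | u_2] ∈ R^(3×2). The projector onto W = col(U) is P = U (U^T U)^(-1) U^T.
Compute U^T U =
  [10, 4]
  [4, 11],
and U^T v = (3, 9).
Solve U^T U · c = U^T v for the coefficients: c = (-3/94, 39/47). The projection is proj_W(v) = U c.
Check: (v - proj_W(v)) · u_1 = 0  (should be 0).
Check: (v - proj_W(v)) · u_2 = 0  (should be 0).
Result: proj_W(v) = (-69/94, 75/94, 117/47).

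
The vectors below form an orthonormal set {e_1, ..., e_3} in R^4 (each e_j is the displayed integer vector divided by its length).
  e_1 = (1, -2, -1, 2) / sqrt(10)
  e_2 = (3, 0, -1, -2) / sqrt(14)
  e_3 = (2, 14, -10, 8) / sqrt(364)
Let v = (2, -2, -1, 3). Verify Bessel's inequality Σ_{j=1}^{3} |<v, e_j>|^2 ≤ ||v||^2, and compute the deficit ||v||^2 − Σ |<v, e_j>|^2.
Σ |<v, e_j>|^2 = 1121/65; ||v||^2 = 18; deficit = 49/65

Write each e_j = u_j / sqrt(<u_j, u_j>) where u_j is the displayed integer vector. Then <v, e_j> = <v, u_j> / sqrt(<u_j, u_j>), so |<v, e_j>|^2 = <v, u_j>^2 / <u_j, u_j>.
Coefficients: <v, e_1> = 13/sqrt(10), <v, e_2> = 1/sqrt(14), <v, e_3> = 10/sqrt(364).
Square and sum: Σ |<v, e_j>|^2 = 1121/65.
Compute ||v||^2 = v·v = 18.
Deficit = 18 − 1121/65 = 49/65 ≥ 0, confirming Bessel's inequality. (The deficit equals ||v − Σ <v,e_j> e_j||^2, the squared distance from v to span{e_j}.)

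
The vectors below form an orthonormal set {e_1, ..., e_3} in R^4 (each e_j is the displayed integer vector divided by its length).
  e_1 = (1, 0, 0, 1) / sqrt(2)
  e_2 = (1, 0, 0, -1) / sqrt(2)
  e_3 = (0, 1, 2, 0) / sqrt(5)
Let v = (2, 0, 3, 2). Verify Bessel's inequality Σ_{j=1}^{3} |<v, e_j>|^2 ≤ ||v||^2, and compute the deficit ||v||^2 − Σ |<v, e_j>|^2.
Σ |<v, e_j>|^2 = 76/5; ||v||^2 = 17; deficit = 9/5

Write each e_j = u_j / sqrt(<u_j, u_j>) where u_j is the displayed integer vector. Then <v, e_j> = <v, u_j> / sqrt(<u_j, u_j>), so |<v, e_j>|^2 = <v, u_j>^2 / <u_j, u_j>.
Coefficients: <v, e_1> = 4/sqrt(2), <v, e_2> = 0/sqrt(2), <v, e_3> = 6/sqrt(5).
Square and sum: Σ |<v, e_j>|^2 = 76/5.
Compute ||v||^2 = v·v = 17.
Deficit = 17 − 76/5 = 9/5 ≥ 0, confirming Bessel's inequality. (The deficit equals ||v − Σ <v,e_j> e_j||^2, the squared distance from v to span{e_j}.)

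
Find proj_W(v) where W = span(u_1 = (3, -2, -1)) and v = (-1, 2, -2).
proj_W(v) = (-15/14, 5/7, 5/14)

Set up U = [u_1 | ... | u_1] ∈ R^(3×1). The projector onto W = col(U) is P = U (U^T U)^(-1) U^T.
Compute U^T U =
  [14],
and U^T v = (-5).
Solve U^T U · c = U^T v for the coefficients: c = (-5/14). The projection is proj_W(v) = U c.
Check: (v - proj_W(v)) · u_1 = 0  (should be 0).
Result: proj_W(v) = (-15/14, 5/7, 5/14).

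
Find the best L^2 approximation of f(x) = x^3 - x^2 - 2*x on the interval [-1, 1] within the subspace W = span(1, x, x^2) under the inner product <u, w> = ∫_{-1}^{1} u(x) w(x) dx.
g(x) = -x^2 - 7*x/5

The best approximation g ∈ W is the orthogonal projection of f onto W. Writing g = a_0 + a_1 x + a_2 x^2, the coefficients solve the normal equations G · a = b where
  G_{ij} = <φ_i, φ_j> and b_i = <f, φ_i>, with φ_0 = 1, φ_1 = x, φ_2 = x^2.
G =
  [2, 0, 2/3]
  [0, 2/3, 0]
  [2/3, 0, 2/5],
b = (-2/3, -14/15, -2/5).
Solving gives a_0 = 0, a_1 = -7/5, a_2 = -1, so
  g(x) = -x^2 - 7*x/5.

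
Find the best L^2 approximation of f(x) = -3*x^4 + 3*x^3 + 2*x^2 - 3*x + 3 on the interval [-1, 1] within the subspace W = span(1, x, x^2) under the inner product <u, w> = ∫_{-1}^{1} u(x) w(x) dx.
g(x) = -4*x^2/7 - 6*x/5 + 114/35

The best approximation g ∈ W is the orthogonal projection of f onto W. Writing g = a_0 + a_1 x + a_2 x^2, the coefficients solve the normal equations G · a = b where
  G_{ij} = <φ_i, φ_j> and b_i = <f, φ_i>, with φ_0 = 1, φ_1 = x, φ_2 = x^2.
G =
  [2, 0, 2/3]
  [0, 2/3, 0]
  [2/3, 0, 2/5],
b = (92/15, -4/5, 68/35).
Solving gives a_0 = 114/35, a_1 = -6/5, a_2 = -4/7, so
  g(x) = -4*x^2/7 - 6*x/5 + 114/35.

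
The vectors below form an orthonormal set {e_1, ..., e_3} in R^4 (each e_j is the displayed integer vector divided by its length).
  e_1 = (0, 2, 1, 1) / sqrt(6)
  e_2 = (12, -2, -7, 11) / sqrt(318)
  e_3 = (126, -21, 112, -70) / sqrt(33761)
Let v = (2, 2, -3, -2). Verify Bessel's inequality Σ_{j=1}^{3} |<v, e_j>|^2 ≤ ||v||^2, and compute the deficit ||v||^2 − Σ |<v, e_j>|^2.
Σ |<v, e_j>|^2 = 17/13; ||v||^2 = 21; deficit = 256/13

Write each e_j = u_j / sqrt(<u_j, u_j>) where u_j is the displayed integer vector. Then <v, e_j> = <v, u_j> / sqrt(<u_j, u_j>), so |<v, e_j>|^2 = <v, u_j>^2 / <u_j, u_j>.
Coefficients: <v, e_1> = -1/sqrt(6), <v, e_2> = 19/sqrt(318), <v, e_3> = 14/sqrt(33761).
Square and sum: Σ |<v, e_j>|^2 = 17/13.
Compute ||v||^2 = v·v = 21.
Deficit = 21 − 17/13 = 256/13 ≥ 0, confirming Bessel's inequality. (The deficit equals ||v − Σ <v,e_j> e_j||^2, the squared distance from v to span{e_j}.)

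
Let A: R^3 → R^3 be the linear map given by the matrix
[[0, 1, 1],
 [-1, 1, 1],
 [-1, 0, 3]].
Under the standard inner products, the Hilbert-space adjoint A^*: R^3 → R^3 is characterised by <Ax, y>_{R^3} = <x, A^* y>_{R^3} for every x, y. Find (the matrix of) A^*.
A^* = A^T =
[[0, -1, -1],
 [1, 1, 0],
 [1, 1, 3]]

For real matrices with standard dot products, the defining identity <Ax, y> = <x, A^* y> gives (Ax)^T y = x^T (A^*) y, i.e. x^T A^T y = x^T (A^*) y. Since this holds for all x, y, we must have A^* = A^T. Therefore
A^* =
[[0, -1, -1],
 [1, 1, 0],
 [1, 1, 3]].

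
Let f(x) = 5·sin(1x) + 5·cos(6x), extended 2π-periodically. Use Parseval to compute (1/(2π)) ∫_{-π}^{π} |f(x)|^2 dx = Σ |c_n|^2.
Σ |c_n|^2 = 25

Expand |f|^2 and use orthogonality of {sin(nx), cos(mx)} on [-π, π]:
  ∫_{-π}^{π} sin(nx)^2 dx = π, ∫ cos(mx)^2 dx = π, and cross terms integrate to 0.
So ∫_{-π}^{π} f(x)^2 dx = 5^2 · π + 5^2 · π = (25 + 25)π.
Divide by 2π: (25 + 25)/2 = 25.
By Parseval, this equals Σ |c_n|^2.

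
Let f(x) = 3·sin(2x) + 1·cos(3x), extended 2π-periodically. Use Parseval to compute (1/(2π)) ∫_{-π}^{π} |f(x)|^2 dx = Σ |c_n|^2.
Σ |c_n|^2 = 5

Expand |f|^2 and use orthogonality of {sin(nx), cos(mx)} on [-π, π]:
  ∫_{-π}^{π} sin(nx)^2 dx = π, ∫ cos(mx)^2 dx = π, and cross terms integrate to 0.
So ∫_{-π}^{π} f(x)^2 dx = 3^2 · π + 1^2 · π = (9 + 1)π.
Divide by 2π: (9 + 1)/2 = 5.
By Parseval, this equals Σ |c_n|^2.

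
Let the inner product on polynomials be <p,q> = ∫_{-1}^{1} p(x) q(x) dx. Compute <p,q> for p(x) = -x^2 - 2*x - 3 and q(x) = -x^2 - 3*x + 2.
<p,q> = -104/15

Expand the product: p(x)·q(x) = x^4 + 5*x^3 + 7*x^2 + 5*x - 6.
∫_{-1}^{1} of each monomial x^k gives [2/(k+1) if k even, 0 if k odd]. Integrating term-by-term (or equivalently evaluating the antiderivative F(x) = x^5/5 + 5*x^4/4 + 7*x^3/3 + 5*x^2/2 - 6*x at the endpoints):
  F(1) − F(−1) = 17/60 − (433/60) = -104/15.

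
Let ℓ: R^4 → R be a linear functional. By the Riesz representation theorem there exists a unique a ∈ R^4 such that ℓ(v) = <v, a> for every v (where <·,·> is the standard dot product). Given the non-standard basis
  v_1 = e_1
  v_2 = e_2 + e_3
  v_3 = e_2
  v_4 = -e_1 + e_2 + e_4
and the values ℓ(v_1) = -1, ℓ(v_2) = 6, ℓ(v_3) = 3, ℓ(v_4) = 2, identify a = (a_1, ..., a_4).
a = (-1, 3, 3, -2)

Write a = (a_1, ..., a_4) in the standard basis. For each basis vector v_i, ℓ(v_i) = <v_i, a> is a linear equation in the a_j's. Collect the n equations into a matrix system V a = ℓ, where row i of V is v_i (expressed in the standard basis). Since V is invertible (lower-triangular with 1s on the diagonal, up to permutation), solve by back-substitution:
  V =
[[1, 0, 0, 0],
 [0, 1, 1, 0],
 [0, 1, 0, 0],
 [-1, 1, 0, 1]]
  V a = (-1, 6, 3, 2)
Solving gives a = (-1, 3, 3, -2).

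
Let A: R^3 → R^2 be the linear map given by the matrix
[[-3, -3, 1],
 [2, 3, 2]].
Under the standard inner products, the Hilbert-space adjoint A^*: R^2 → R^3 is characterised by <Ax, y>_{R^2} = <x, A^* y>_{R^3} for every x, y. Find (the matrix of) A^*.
A^* = A^T =
[[-3, 2],
 [-3, 3],
 [1, 2]]

For real matrices with standard dot products, the defining identity <Ax, y> = <x, A^* y> gives (Ax)^T y = x^T (A^*) y, i.e. x^T A^T y = x^T (A^*) y. Since this holds for all x, y, we must have A^* = A^T. Therefore
A^* =
[[-3, 2],
 [-3, 3],
 [1, 2]].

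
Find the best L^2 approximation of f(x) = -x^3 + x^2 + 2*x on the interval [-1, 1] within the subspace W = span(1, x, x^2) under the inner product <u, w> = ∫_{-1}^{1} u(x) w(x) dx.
g(x) = x^2 + 7*x/5

The best approximation g ∈ W is the orthogonal projection of f onto W. Writing g = a_0 + a_1 x + a_2 x^2, the coefficients solve the normal equations G · a = b where
  G_{ij} = <φ_i, φ_j> and b_i = <f, φ_i>, with φ_0 = 1, φ_1 = x, φ_2 = x^2.
G =
  [2, 0, 2/3]
  [0, 2/3, 0]
  [2/3, 0, 2/5],
b = (2/3, 14/15, 2/5).
Solving gives a_0 = 0, a_1 = 7/5, a_2 = 1, so
  g(x) = x^2 + 7*x/5.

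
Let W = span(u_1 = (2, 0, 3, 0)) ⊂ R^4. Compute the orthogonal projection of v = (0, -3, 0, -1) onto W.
proj_W(v) = (0, 0, 0, 0)

Set up U = [u_1 | ... | u_1] ∈ R^(4×1). The projector onto W = col(U) is P = U (U^T U)^(-1) U^T.
Compute U^T U =
  [13],
and U^T v = (0).
Solve U^T U · c = U^T v for the coefficients: c = (0). The projection is proj_W(v) = U c.
Check: (v - proj_W(v)) · u_1 = 0  (should be 0).
Result: proj_W(v) = (0, 0, 0, 0).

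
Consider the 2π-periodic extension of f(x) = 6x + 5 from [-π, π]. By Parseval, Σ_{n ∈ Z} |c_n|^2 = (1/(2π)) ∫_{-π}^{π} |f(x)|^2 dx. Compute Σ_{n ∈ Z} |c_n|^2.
Σ |c_n|^2 = 12π^2 + 25

Expand and integrate term by term over [-π, π]:
  ∫ (6x)^2 dx = 36·(2π^3/3); ∫ 2·6·(5)·x dx = 0 (odd integrand); ∫ 5^2 dx = 25·2π.
So (1/(2π)) ∫_{-π}^{π} (6x + 5)^2 dx = 36π^2/3 + 25 = 12π^2 + 25.
Parseval ⇒ Σ |c_n|^2 = 12π^2 + 25.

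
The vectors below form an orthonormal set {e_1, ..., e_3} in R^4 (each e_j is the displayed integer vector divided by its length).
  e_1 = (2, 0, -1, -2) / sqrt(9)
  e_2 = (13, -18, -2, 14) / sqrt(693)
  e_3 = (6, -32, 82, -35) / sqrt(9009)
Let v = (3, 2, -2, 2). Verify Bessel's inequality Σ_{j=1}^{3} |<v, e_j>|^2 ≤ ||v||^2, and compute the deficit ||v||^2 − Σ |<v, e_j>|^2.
Σ |<v, e_j>|^2 = 1433/117; ||v||^2 = 21; deficit = 1024/117

Write each e_j = u_j / sqrt(<u_j, u_j>) where u_j is the displayed integer vector. Then <v, e_j> = <v, u_j> / sqrt(<u_j, u_j>), so |<v, e_j>|^2 = <v, u_j>^2 / <u_j, u_j>.
Coefficients: <v, e_1> = 4/sqrt(9), <v, e_2> = 35/sqrt(693), <v, e_3> = -280/sqrt(9009).
Square and sum: Σ |<v, e_j>|^2 = 1433/117.
Compute ||v||^2 = v·v = 21.
Deficit = 21 − 1433/117 = 1024/117 ≥ 0, confirming Bessel's inequality. (The deficit equals ||v − Σ <v,e_j> e_j||^2, the squared distance from v to span{e_j}.)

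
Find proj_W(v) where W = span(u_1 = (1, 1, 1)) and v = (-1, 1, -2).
proj_W(v) = (-2/3, -2/3, -2/3)

Set up U = [u_1 | ... | u_1] ∈ R^(3×1). The projector onto W = col(U) is P = U (U^T U)^(-1) U^T.
Compute U^T U =
  [3],
and U^T v = (-2).
Solve U^T U · c = U^T v for the coefficients: c = (-2/3). The projection is proj_W(v) = U c.
Check: (v - proj_W(v)) · u_1 = 0  (should be 0).
Result: proj_W(v) = (-2/3, -2/3, -2/3).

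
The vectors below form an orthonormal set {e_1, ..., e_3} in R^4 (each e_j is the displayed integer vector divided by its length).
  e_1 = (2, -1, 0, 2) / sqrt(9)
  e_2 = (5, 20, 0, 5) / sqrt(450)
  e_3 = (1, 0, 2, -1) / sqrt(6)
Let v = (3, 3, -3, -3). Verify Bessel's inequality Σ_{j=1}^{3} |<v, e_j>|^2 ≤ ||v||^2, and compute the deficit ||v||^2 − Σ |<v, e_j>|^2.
Σ |<v, e_j>|^2 = 9; ||v||^2 = 36; deficit = 27

Write each e_j = u_j / sqrt(<u_j, u_j>) where u_j is the displayed integer vector. Then <v, e_j> = <v, u_j> / sqrt(<u_j, u_j>), so |<v, e_j>|^2 = <v, u_j>^2 / <u_j, u_j>.
Coefficients: <v, e_1> = -3/sqrt(9), <v, e_2> = 60/sqrt(450), <v, e_3> = 0/sqrt(6).
Square and sum: Σ |<v, e_j>|^2 = 9.
Compute ||v||^2 = v·v = 36.
Deficit = 36 − 9 = 27 ≥ 0, confirming Bessel's inequality. (The deficit equals ||v − Σ <v,e_j> e_j||^2, the squared distance from v to span{e_j}.)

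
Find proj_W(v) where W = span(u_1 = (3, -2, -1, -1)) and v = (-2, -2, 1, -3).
proj_W(v) = (0, 0, 0, 0)

Set up U = [u_1 | ... | u_1] ∈ R^(4×1). The projector onto W = col(U) is P = U (U^T U)^(-1) U^T.
Compute U^T U =
  [15],
and U^T v = (0).
Solve U^T U · c = U^T v for the coefficients: c = (0). The projection is proj_W(v) = U c.
Check: (v - proj_W(v)) · u_1 = 0  (should be 0).
Result: proj_W(v) = (0, 0, 0, 0).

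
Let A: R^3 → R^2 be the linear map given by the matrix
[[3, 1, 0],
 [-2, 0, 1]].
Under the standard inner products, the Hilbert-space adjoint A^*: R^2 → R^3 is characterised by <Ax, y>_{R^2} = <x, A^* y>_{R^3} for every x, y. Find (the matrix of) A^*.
A^* = A^T =
[[3, -2],
 [1, 0],
 [0, 1]]

For real matrices with standard dot products, the defining identity <Ax, y> = <x, A^* y> gives (Ax)^T y = x^T (A^*) y, i.e. x^T A^T y = x^T (A^*) y. Since this holds for all x, y, we must have A^* = A^T. Therefore
A^* =
[[3, -2],
 [1, 0],
 [0, 1]].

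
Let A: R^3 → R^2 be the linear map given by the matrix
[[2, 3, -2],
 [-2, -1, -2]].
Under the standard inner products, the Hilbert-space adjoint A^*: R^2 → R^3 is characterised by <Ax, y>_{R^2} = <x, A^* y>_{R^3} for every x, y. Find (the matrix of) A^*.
A^* = A^T =
[[2, -2],
 [3, -1],
 [-2, -2]]

For real matrices with standard dot products, the defining identity <Ax, y> = <x, A^* y> gives (Ax)^T y = x^T (A^*) y, i.e. x^T A^T y = x^T (A^*) y. Since this holds for all x, y, we must have A^* = A^T. Therefore
A^* =
[[2, -2],
 [3, -1],
 [-2, -2]].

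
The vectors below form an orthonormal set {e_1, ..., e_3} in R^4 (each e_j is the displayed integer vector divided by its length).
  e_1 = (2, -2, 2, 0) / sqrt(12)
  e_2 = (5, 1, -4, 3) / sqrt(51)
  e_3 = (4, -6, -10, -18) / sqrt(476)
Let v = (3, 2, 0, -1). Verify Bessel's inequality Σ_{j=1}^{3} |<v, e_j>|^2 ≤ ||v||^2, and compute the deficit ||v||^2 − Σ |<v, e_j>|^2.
Σ |<v, e_j>|^2 = 34/7; ||v||^2 = 14; deficit = 64/7

Write each e_j = u_j / sqrt(<u_j, u_j>) where u_j is the displayed integer vector. Then <v, e_j> = <v, u_j> / sqrt(<u_j, u_j>), so |<v, e_j>|^2 = <v, u_j>^2 / <u_j, u_j>.
Coefficients: <v, e_1> = 2/sqrt(12), <v, e_2> = 14/sqrt(51), <v, e_3> = 18/sqrt(476).
Square and sum: Σ |<v, e_j>|^2 = 34/7.
Compute ||v||^2 = v·v = 14.
Deficit = 14 − 34/7 = 64/7 ≥ 0, confirming Bessel's inequality. (The deficit equals ||v − Σ <v,e_j> e_j||^2, the squared distance from v to span{e_j}.)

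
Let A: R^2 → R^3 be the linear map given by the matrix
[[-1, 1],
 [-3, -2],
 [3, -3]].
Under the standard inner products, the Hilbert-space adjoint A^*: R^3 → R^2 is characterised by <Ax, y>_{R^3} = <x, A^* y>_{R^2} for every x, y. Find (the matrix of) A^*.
A^* = A^T =
[[-1, -3, 3],
 [1, -2, -3]]

For real matrices with standard dot products, the defining identity <Ax, y> = <x, A^* y> gives (Ax)^T y = x^T (A^*) y, i.e. x^T A^T y = x^T (A^*) y. Since this holds for all x, y, we must have A^* = A^T. Therefore
A^* =
[[-1, -3, 3],
 [1, -2, -3]].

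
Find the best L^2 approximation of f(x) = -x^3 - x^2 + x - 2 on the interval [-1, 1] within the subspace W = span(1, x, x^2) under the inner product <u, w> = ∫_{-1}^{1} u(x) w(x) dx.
g(x) = -x^2 + 2*x/5 - 2

The best approximation g ∈ W is the orthogonal projection of f onto W. Writing g = a_0 + a_1 x + a_2 x^2, the coefficients solve the normal equations G · a = b where
  G_{ij} = <φ_i, φ_j> and b_i = <f, φ_i>, with φ_0 = 1, φ_1 = x, φ_2 = x^2.
G =
  [2, 0, 2/3]
  [0, 2/3, 0]
  [2/3, 0, 2/5],
b = (-14/3, 4/15, -26/15).
Solving gives a_0 = -2, a_1 = 2/5, a_2 = -1, so
  g(x) = -x^2 + 2*x/5 - 2.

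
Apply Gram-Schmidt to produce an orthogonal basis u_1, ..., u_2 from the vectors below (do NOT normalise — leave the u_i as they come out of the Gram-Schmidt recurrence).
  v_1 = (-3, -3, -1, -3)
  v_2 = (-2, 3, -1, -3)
Orthogonal basis:
  u_1 = (-3, -3, -1, -3)
  u_2 = (-5/4, 15/4, -3/4, -9/4)

Apply the Gram-Schmidt recurrence
  u_1 = v_1
  u_i = v_i − Σ_{j<i} ((v_i · u_j) / (u_j · u_j)) · u_j.

Step by step this gives:
  u_1 = (-3, -3, -1, -3)
  u_2 = (-5/4, 15/4, -3/4, -9/4)

Orthogonality check:
  u_2 · u_1 = 0 (should be 0)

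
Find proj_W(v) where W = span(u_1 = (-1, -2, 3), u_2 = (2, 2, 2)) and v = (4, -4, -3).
proj_W(v) = (-9/14, -2/7, -29/14)

Set up U = [u_1 | ... | u_2] ∈ R^(3×2). The projector onto W = col(U) is P = U (U^T U)^(-1) U^T.
Compute U^T U =
  [14, 0]
  [0, 12],
and U^T v = (-5, -6).
Solve U^T U · c = U^T v for the coefficients: c = (-5/14, -1/2). The projection is proj_W(v) = U c.
Check: (v - proj_W(v)) · u_1 = 0  (should be 0).
Check: (v - proj_W(v)) · u_2 = 0  (should be 0).
Result: proj_W(v) = (-9/14, -2/7, -29/14).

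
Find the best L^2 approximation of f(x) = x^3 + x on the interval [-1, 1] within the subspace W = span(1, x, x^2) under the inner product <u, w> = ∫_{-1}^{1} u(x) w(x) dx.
g(x) = 8*x/5

The best approximation g ∈ W is the orthogonal projection of f onto W. Writing g = a_0 + a_1 x + a_2 x^2, the coefficients solve the normal equations G · a = b where
  G_{ij} = <φ_i, φ_j> and b_i = <f, φ_i>, with φ_0 = 1, φ_1 = x, φ_2 = x^2.
G =
  [2, 0, 2/3]
  [0, 2/3, 0]
  [2/3, 0, 2/5],
b = (0, 16/15, 0).
Solving gives a_0 = 0, a_1 = 8/5, a_2 = 0, so
  g(x) = 8*x/5.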